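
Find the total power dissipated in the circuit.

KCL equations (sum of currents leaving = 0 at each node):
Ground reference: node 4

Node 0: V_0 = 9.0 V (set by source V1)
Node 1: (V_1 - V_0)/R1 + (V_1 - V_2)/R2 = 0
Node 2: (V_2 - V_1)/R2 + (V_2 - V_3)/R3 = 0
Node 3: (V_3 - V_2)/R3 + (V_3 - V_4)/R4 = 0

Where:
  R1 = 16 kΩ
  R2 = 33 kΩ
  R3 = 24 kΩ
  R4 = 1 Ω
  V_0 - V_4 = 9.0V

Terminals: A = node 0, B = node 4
Nodal analysis, taking node 4 as the 0 V reference.
Source V1 fixes V_0 = 9 V.
KCL at each unknown node (sum of currents leaving = 0; resistances in Ω):
  Node 1: (V_1 - 9)/16000 + (V_1 - V_2)/33000 = 0
  Node 2: (V_2 - V_1)/33000 + (V_2 - V_3)/24000 = 0
  Node 3: (V_3 - V_2)/24000 + (V_3 - 0)/1 = 0
Collecting terms (coefficients in siemens):
  0.0000928·V_1 - 0.0000303·V_2 = 0.0005625
  0.00007197·V_2 - 0.0000303·V_1 - 0.00004167·V_3 = 0
  1·V_3 - 0.00004167·V_2 = 0
Solving these 3 simultaneous equations (Gaussian elimination) gives:
  V_1 = 7.027 V, V_2 = 2.959 V, V_3 = 0.0001233 V
Power in each resistor, P = (ΔV)²/R:
  P_R1 = (9 - 7.027)²/16000 = 0.0002432 W
  P_R2 = (7.027 - 2.959)²/33000 = 0.0005016 W
  P_R3 = (2.959 - 0.0001233)²/24000 = 0.0003648 W
  P_R4 = (0.0001233 - 0)²/1 = 0.0000000152 W
P_total = P_R1 + P_R2 + P_R3 + P_R4 = 0.00111 W

Final answer: 0.00111 W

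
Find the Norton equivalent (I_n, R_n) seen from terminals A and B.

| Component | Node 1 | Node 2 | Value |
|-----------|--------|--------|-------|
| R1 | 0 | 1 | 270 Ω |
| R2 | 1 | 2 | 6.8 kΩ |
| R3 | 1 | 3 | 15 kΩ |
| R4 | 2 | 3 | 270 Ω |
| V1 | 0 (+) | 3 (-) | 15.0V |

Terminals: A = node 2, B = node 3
Find the Thévenin equivalent first; then I_n = V_th/R_th and R_n = R_th.
Step 1 — V_th is the open-circuit voltage V_A - V_B (nothing connected across the terminals).
Nodal analysis, taking node 3 as the 0 V reference.
Source V1 fixes V_0 = 15 V.
KCL at each unknown node (sum of currents leaving = 0; resistances in Ω):
  Node 1: (V_1 - 15)/270 + (V_1 - V_2)/6800 + (V_1 - 0)/15000 = 0
  Node 2: (V_2 - V_1)/6800 + (V_2 - 0)/270 = 0
Collecting terms (coefficients in siemens):
  0.003917·V_1 - 0.0001471·V_2 = 0.05556
  0.003851·V_2 - 0.0001471·V_1 = 0
Determinant D = (0.003917)(0.003851) - (-0.0001471)(-0.0001471) = 0.00001506
V_1 = [(0.05556)(0.003851) - (-0.0001471)(0)]/D = 14.2 V
V_2 = [(0.003917)(0) - (0.05556)(-0.0001471)]/D = 0.5424 V
V_th = V_2 - V_3 = 0.5424 - 0 = 0.5424 V
Step 2 — R_th: zero the source — replace V1 by a short circuit (node 3 merges into node 0) — and find the resistance seen between A (node 2) and B (node 0).
Reduce the network between node 2 (A) and node 0 (B) by series/parallel combination:
  Rp1 = R1 ‖ R3 (parallel, both between nodes 0 and 1) = 1/(1/270 + 1/15000) = 265.2 Ω
  Rs1 = R2 + Rp1 (series, joined only at node 1) = 6800 + 265.2 = 7065 Ω
  Rp2 = R4 ‖ Rs1 (parallel, both between nodes 0 and 2) = 1/(1/270 + 1/7065) = 260.1 Ω
R_th = 260.1 Ω
I_n = V_th/R_th = 0.5424/260.1 = 0.002086 A, and R_n = R_th = 260.1 Ω

Final answer: I_n = 0.002086 A, R_n = 260.1 Ω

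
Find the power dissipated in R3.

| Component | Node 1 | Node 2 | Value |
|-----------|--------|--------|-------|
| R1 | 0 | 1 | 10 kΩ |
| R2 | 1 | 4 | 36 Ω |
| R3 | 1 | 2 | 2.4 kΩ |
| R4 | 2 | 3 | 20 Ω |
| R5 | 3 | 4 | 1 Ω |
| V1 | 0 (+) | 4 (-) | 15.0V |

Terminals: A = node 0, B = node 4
Nodal analysis, taking node 4 as the 0 V reference.
Source V1 fixes V_0 = 15 V.
KCL at each unknown node (sum of currents leaving = 0; resistances in Ω):
  Node 1: (V_1 - 15)/10000 + (V_1 - 0)/36 + (V_1 - V_2)/2400 = 0
  Node 2: (V_2 - V_1)/2400 + (V_2 - V_3)/20 = 0
  Node 3: (V_3 - V_2)/20 + (V_3 - 0)/1 = 0
Collecting terms (coefficients in siemens):
  0.02829·V_1 - 0.0004167·V_2 = 0.0015
  0.05042·V_2 - 0.0004167·V_1 - 0.05·V_3 = 0
  1.05·V_3 - 0.05·V_2 = 0
Solving these 3 simultaneous equations (Gaussian elimination) gives:
  V_1 = 0.05302 V, V_2 = 0.0004599 V, V_3 = 0.0000219 V
I_R3 = (V_1 - V_2)/R3 = (0.05302 - 0.0004599)/2400 = 0.0000219 A
P_R3 = I_R3² × R3 = (0.0000219)² × 2400 = 0.000001151 W

Final answer: 1.151e-06 W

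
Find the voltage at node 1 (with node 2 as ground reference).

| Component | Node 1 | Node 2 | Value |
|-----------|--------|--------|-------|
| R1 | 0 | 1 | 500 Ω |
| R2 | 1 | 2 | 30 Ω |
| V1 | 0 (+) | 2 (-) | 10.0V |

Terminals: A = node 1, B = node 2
Nodal analysis, taking node 2 as the 0 V reference.
Source V1 fixes V_0 = 10 V.
KCL at each unknown node (sum of currents leaving = 0; resistances in Ω):
  Node 1: (V_1 - 10)/500 + (V_1 - 0)/30 = 0
Collecting terms: 0.03533 × V_1 = 0.02  =>  V_1 = 0.566 V
The requested potential is V_1 = 0.566 V.

Final answer: V_1 = 0.566 V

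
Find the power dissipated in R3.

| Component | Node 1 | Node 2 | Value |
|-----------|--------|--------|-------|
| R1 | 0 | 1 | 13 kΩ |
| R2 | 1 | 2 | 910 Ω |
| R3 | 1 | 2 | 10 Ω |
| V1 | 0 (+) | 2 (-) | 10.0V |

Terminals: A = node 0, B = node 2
Nodal analysis, taking node 2 as the 0 V reference.
Source V1 fixes V_0 = 10 V.
KCL at each unknown node (sum of currents leaving = 0; resistances in Ω):
  Node 1: (V_1 - 10)/13000 + (V_1 - 0)/910 + (V_1 - 0)/10 = 0
Collecting terms: 0.1012 × V_1 = 0.0007692  =>  V_1 = 0.007603 V
I_R3 = (V_1 - V_2)/R3 = (0.007603 - 0)/10 = 0.0007603 A
P_R3 = I_R3² × R3 = (0.0007603)² × 10 = 0.00000578 W

Final answer: 5.78e-06 W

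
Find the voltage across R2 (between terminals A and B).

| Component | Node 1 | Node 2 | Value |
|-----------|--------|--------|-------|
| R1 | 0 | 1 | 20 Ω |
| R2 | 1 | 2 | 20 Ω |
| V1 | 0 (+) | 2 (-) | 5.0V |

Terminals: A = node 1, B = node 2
R1 and R2 are in series across V1 (node 0 → node 1 → node 2), and the output A–B is taken across R2, so this is a voltage divider.
Series current: I = V1/(R1 + R2) = 5/(20 + 20) = 5/40 = 0.125 A
V_R2 = I × R2 = V1 × R2/(R1 + R2) = 5 × 20/40 = 2.5 V

Final answer: 2.5 V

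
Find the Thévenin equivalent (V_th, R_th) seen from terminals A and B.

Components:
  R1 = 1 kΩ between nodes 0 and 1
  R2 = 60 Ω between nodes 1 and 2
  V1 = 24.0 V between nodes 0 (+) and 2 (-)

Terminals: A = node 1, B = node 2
Step 1 — V_th is the open-circuit voltage V_A - V_B (nothing connected across the terminals).
Nodal analysis, taking node 2 as the 0 V reference.
Source V1 fixes V_0 = 24 V.
KCL at each unknown node (sum of currents leaving = 0; resistances in Ω):
  Node 1: (V_1 - 24)/1000 + (V_1 - 0)/60 = 0
Collecting terms: 0.01767 × V_1 = 0.024  =>  V_1 = 1.358 V
V_th = V_1 - V_2 = 1.358 - 0 = 1.358 V
Step 2 — R_th: zero the source — replace V1 by a short circuit (node 2 merges into node 0) — and find the resistance seen between A (node 1) and B (node 0).
Reduce the network between node 1 (A) and node 0 (B) by series/parallel combination:
  Rp1 = R1 ‖ R2 (parallel, both between nodes 0 and 1) = 1/(1/1000 + 1/60) = 56.6 Ω
R_th = 56.6 Ω

Final answer: V_th = 1.358 V, R_th = 56.6 Ω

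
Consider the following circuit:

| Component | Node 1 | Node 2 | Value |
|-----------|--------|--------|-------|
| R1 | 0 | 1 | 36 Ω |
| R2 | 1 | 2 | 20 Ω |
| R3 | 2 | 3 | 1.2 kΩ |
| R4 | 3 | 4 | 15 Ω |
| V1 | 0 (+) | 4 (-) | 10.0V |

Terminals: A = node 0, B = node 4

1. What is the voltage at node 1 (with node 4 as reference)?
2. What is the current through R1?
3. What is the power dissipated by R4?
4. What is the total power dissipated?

Nodal analysis, taking node 4 as the 0 V reference.
Source V1 fixes V_0 = 10 V.
KCL at each unknown node (sum of currents leaving = 0; resistances in Ω):
  Node 1: (V_1 - 10)/36 + (V_1 - V_2)/20 = 0
  Node 2: (V_2 - V_1)/20 + (V_2 - V_3)/1200 = 0
  Node 3: (V_3 - V_2)/1200 + (V_3 - 0)/15 = 0
Collecting terms (coefficients in siemens):
  0.07778·V_1 - 0.05·V_2 = 0.2778
  0.05083·V_2 - 0.05·V_1 - 0.0008333·V_3 = 0
  0.0675·V_3 - 0.0008333·V_2 = 0
Solving these 3 simultaneous equations (Gaussian elimination) gives:
  V_1 = 9.717 V, V_2 = 9.559 V, V_3 = 0.118 V
Part 1:
  Read off the nodal solution: V_1 = 9.717 V
Part 2:
  I_R1 = (V_0 - V_1)/R1 = (10 - 9.717)/36 = 0.007868 A
  Magnitude: I_R1 = 0.007868 A
Part 3:
  I_R4 = (V_3 - V_4)/R4 = (0.118 - 0)/15 = 0.007868 A
  P_R4 = I_R4² × R4 = (0.007868)² × 15 = 0.0009285 W
Part 4:
  Power in each resistor, P = (ΔV)²/R:
    P_R1 = (10 - 9.717)²/36 = 0.002228 W
    P_R2 = (9.717 - 9.559)²/20 = 0.001238 W
    P_R3 = (9.559 - 0.118)²/1200 = 0.07428 W
    P_R4 = (0.118 - 0)²/15 = 0.0009285 W
  P_total = P_R1 + P_R2 + P_R3 + P_R4 = 0.07868 W

Final answers:
1. V_1 = 9.717 V
2. I_R1 = 0.007868 A
3. P_R4 = 0.0009285 W
4. P_total = 0.07868 W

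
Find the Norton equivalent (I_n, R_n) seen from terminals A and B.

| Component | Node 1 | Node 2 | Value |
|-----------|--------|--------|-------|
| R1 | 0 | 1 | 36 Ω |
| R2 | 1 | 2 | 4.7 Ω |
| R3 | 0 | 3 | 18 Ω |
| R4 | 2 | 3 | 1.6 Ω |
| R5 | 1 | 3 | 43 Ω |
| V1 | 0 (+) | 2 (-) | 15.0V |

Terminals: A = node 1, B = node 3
Find the Thévenin equivalent first; then I_n = V_th/R_th and R_n = R_th.
Step 1 — V_th is the open-circuit voltage V_A - V_B (nothing connected across the terminals).
Nodal analysis, taking node 2 as the 0 V reference.
Source V1 fixes V_0 = 15 V.
KCL at each unknown node (sum of currents leaving = 0; resistances in Ω):
  Node 1: (V_1 - 15)/36 + (V_1 - 0)/4.7 + (V_1 - V_3)/43 = 0
  Node 3: (V_3 - 15)/18 + (V_3 - 0)/1.6 + (V_3 - V_1)/43 = 0
Collecting terms (coefficients in siemens):
  0.2638·V_1 - 0.02326·V_3 = 0.4167
  0.7038·V_3 - 0.02326·V_1 = 0.8333
Determinant D = (0.2638)(0.7038) - (-0.02326)(-0.02326) = 0.1851
V_1 = [(0.4167)(0.7038) - (-0.02326)(0.8333)]/D = 1.689 V
V_3 = [(0.2638)(0.8333) - (0.4167)(-0.02326)]/D = 1.24 V
V_th = V_1 - V_3 = 1.689 - 1.24 = 0.449 V
Step 2 — R_th: zero the source — replace V1 by a short circuit (node 2 merges into node 0) — and find the resistance seen between A (node 1) and B (node 3).
Reduce the network between node 1 (A) and node 3 (B) by series/parallel combination:
  Rp1 = R1 ‖ R2 (parallel, both between nodes 0 and 1) = 1/(1/36 + 1/4.7) = 4.157 Ω
  Rp2 = R3 ‖ R4 (parallel, both between nodes 0 and 3) = 1/(1/18 + 1/1.6) = 1.469 Ω
  Rs1 = Rp1 + Rp2 (series, joined only at node 0) = 4.157 + 1.469 = 5.627 Ω
  Rp3 = R5 ‖ Rs1 (parallel, both between nodes 1 and 3) = 1/(1/43 + 1/5.627) = 4.976 Ω
R_th = 4.976 Ω
I_n = V_th/R_th = 0.449/4.976 = 0.09023 A, and R_n = R_th = 4.976 Ω

Final answer: I_n = 0.09023 A, R_n = 4.976 Ω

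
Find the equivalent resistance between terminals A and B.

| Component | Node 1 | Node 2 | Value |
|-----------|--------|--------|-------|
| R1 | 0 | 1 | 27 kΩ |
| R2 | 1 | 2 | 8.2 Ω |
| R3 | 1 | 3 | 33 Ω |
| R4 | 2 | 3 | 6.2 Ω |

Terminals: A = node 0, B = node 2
Reduce the network between node 0 (A) and node 2 (B) by series/parallel combination:
  Rs1 = R3 + R4 (series, joined only at node 3) = 33 + 6.2 = 39.2 Ω
  Rp1 = R2 ‖ Rs1 (parallel, both between nodes 1 and 2) = 1/(1/8.2 + 1/39.2) = 6.781 Ω
  Rs2 = R1 + Rp1 (series, joined only at node 1) = 27000 + 6.781 = 27010 Ω
R_eq = 27.01 kΩ

Final answer: 27.01 kΩ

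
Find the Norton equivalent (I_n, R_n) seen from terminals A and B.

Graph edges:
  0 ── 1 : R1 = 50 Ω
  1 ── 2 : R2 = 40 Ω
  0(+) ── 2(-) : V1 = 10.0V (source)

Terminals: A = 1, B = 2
Find the Thévenin equivalent first; then I_n = V_th/R_th and R_n = R_th.
Step 1 — V_th is the open-circuit voltage V_A - V_B (nothing connected across the terminals).
Nodal analysis, taking node 2 as the 0 V reference.
Source V1 fixes V_0 = 10 V.
KCL at each unknown node (sum of currents leaving = 0; resistances in Ω):
  Node 1: (V_1 - 10)/50 + (V_1 - 0)/40 = 0
Collecting terms: 0.045 × V_1 = 0.2  =>  V_1 = 4.444 V
V_th = V_1 - V_2 = 4.444 - 0 = 4.444 V
Step 2 — R_th: zero the source — replace V1 by a short circuit (node 2 merges into node 0) — and find the resistance seen between A (node 1) and B (node 0).
Reduce the network between node 1 (A) and node 0 (B) by series/parallel combination:
  Rp1 = R1 ‖ R2 (parallel, both between nodes 0 and 1) = 1/(1/50 + 1/40) = 22.22 Ω
R_th = 22.22 Ω
I_n = V_th/R_th = 4.444/22.22 = 0.2 A, and R_n = R_th = 22.22 Ω

Final answer: I_n = 0.2 A, R_n = 22.22 Ω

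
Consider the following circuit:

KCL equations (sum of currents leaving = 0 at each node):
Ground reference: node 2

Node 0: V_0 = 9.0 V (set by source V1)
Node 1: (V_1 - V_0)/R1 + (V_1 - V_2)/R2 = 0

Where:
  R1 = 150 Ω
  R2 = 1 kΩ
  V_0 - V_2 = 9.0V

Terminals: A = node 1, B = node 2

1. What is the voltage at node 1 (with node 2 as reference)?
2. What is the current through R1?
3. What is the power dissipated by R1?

Nodal analysis, taking node 2 as the 0 V reference.
Source V1 fixes V_0 = 9 V.
KCL at each unknown node (sum of currents leaving = 0; resistances in Ω):
  Node 1: (V_1 - 9)/150 + (V_1 - 0)/1000 = 0
Collecting terms: 0.007667 × V_1 = 0.06  =>  V_1 = 7.826 V
Part 1:
  Read off the nodal solution: V_1 = 7.826 V
Part 2:
  I_R1 = (V_0 - V_1)/R1 = (9 - 7.826)/150 = 0.007826 A
  Magnitude: I_R1 = 0.007826 A
Part 3:
  I_R1 = (V_0 - V_1)/R1 = (9 - 7.826)/150 = 0.007826 A
  P_R1 = I_R1² × R1 = (0.007826)² × 150 = 0.009187 W

Final answers:
1. V_1 = 7.826 V
2. I_R1 = 0.007826 A
3. P_R1 = 0.009187 W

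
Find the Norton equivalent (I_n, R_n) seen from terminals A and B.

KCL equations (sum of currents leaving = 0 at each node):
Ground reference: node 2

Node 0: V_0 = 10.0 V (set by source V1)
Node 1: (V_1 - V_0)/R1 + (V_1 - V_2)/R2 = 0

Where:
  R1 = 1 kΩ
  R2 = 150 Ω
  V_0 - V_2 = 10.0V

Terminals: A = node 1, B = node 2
Find the Thévenin equivalent first; then I_n = V_th/R_th and R_n = R_th.
Step 1 — V_th is the open-circuit voltage V_A - V_B (nothing connected across the terminals).
Nodal analysis, taking node 2 as the 0 V reference.
Source V1 fixes V_0 = 10 V.
KCL at each unknown node (sum of currents leaving = 0; resistances in Ω):
  Node 1: (V_1 - 10)/1000 + (V_1 - 0)/150 = 0
Collecting terms: 0.007667 × V_1 = 0.01  =>  V_1 = 1.304 V
V_th = V_1 - V_2 = 1.304 - 0 = 1.304 V
Step 2 — R_th: zero the source — replace V1 by a short circuit (node 2 merges into node 0) — and find the resistance seen between A (node 1) and B (node 0).
Reduce the network between node 1 (A) and node 0 (B) by series/parallel combination:
  Rp1 = R1 ‖ R2 (parallel, both between nodes 0 and 1) = 1/(1/1000 + 1/150) = 130.4 Ω
R_th = 130.4 Ω
I_n = V_th/R_th = 1.304/130.4 = 0.01 A, and R_n = R_th = 130.4 Ω

Final answer: I_n = 0.01 A, R_n = 130.4 Ω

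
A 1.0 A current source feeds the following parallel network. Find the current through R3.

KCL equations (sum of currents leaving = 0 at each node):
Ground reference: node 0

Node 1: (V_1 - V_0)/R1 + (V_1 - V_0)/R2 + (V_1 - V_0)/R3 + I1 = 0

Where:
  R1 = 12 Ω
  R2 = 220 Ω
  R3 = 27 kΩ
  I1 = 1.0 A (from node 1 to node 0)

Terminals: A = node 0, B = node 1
All resistors sit directly between nodes 0 and 1, so they are in parallel and share one voltage V; the full source current 1 A splits among them.
1/R_par = 1/12 + 1/220 + 1/27000 = 0.08792 S  =>  R_par = 11.37 Ω
V = I × R_par = 1 × 11.37 = 11.37 V
I_R3 = V/R3 = 11.37/27000 = 0.0004213 A

Final answer: 0.0004213 A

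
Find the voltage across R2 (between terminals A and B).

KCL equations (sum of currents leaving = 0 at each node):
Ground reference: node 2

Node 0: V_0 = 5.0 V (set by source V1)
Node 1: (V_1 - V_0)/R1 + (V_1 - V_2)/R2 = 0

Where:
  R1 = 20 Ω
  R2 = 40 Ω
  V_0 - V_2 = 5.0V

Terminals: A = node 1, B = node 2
R1 and R2 are in series across V1 (node 0 → node 1 → node 2), and the output A–B is taken across R2, so this is a voltage divider.
Series current: I = V1/(R1 + R2) = 5/(20 + 40) = 5/60 = 0.08333 A
V_R2 = I × R2 = V1 × R2/(R1 + R2) = 5 × 40/60 = 3.333 V

Final answer: 3.333 V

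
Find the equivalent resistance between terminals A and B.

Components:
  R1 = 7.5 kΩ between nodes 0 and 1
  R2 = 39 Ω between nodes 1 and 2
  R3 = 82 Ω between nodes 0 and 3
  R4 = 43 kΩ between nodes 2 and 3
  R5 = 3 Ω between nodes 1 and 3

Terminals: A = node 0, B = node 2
The network is not a plain series/parallel combination. Inject a 1 A test current into terminal A (node 0) and return it from terminal B (node 2); then R_eq = V_A / (1 A).
Nodal analysis, taking node 2 as the 0 V reference.
Current source I_test pushes 1 A into node 0 and draws it out of node 2.
KCL at each unknown node (sum of currents leaving = 0; resistances in Ω):
  Node 0: (V_0 - V_1)/7500 + (V_0 - V_3)/82 - 1 = 0
  Node 1: (V_1 - V_0)/7500 + (V_1 - 0)/39 + (V_1 - V_3)/3 = 0
  Node 3: (V_3 - V_0)/82 + (V_3 - V_1)/3 + (V_3 - 0)/43000 = 0
Collecting terms (coefficients in siemens):
  0.01233·V_0 - 0.0001333·V_1 - 0.0122·V_3 = 1
  0.3591·V_1 - 0.0001333·V_0 - 0.3333·V_3 = 0
  0.3456·V_3 - 0.0122·V_0 - 0.3333·V_1 = 0
Solving these 3 simultaneous equations (Gaussian elimination) gives:
  V_0 = 123 V, V_1 = 38.96 V, V_3 = 41.93 V
R_eq = V_0 / 1 A = 123 Ω

Final answer: 123 Ω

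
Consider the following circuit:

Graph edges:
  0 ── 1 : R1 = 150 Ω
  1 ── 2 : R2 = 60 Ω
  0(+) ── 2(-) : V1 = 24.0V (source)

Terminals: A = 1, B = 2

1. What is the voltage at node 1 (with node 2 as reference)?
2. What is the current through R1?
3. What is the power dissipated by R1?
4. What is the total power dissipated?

Nodal analysis, taking node 2 as the 0 V reference.
Source V1 fixes V_0 = 24 V.
KCL at each unknown node (sum of currents leaving = 0; resistances in Ω):
  Node 1: (V_1 - 24)/150 + (V_1 - 0)/60 = 0
Collecting terms: 0.02333 × V_1 = 0.16  =>  V_1 = 6.857 V
Part 1:
  Read off the nodal solution: V_1 = 6.857 V
Part 2:
  I_R1 = (V_0 - V_1)/R1 = (24 - 6.857)/150 = 0.1143 A
  Magnitude: I_R1 = 0.1143 A
Part 3:
  I_R1 = (V_0 - V_1)/R1 = (24 - 6.857)/150 = 0.1143 A
  P_R1 = I_R1² × R1 = (0.1143)² × 150 = 1.959 W
Part 4:
  Power in each resistor, P = (ΔV)²/R:
    P_R1 = (24 - 6.857)²/150 = 1.959 W
    P_R2 = (6.857 - 0)²/60 = 0.7837 W
  P_total = P_R1 + P_R2 = 2.743 W

Final answers:
1. V_1 = 6.857 V
2. I_R1 = 0.1143 A
3. P_R1 = 1.959 W
4. P_total = 2.743 W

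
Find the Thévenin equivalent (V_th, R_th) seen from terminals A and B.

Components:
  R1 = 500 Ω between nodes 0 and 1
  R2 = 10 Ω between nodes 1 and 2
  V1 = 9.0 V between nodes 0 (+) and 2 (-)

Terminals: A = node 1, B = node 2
Step 1 — V_th is the open-circuit voltage V_A - V_B (nothing connected across the terminals).
Nodal analysis, taking node 2 as the 0 V reference.
Source V1 fixes V_0 = 9 V.
KCL at each unknown node (sum of currents leaving = 0; resistances in Ω):
  Node 1: (V_1 - 9)/500 + (V_1 - 0)/10 = 0
Collecting terms: 0.102 × V_1 = 0.018  =>  V_1 = 0.1765 V
V_th = V_1 - V_2 = 0.1765 - 0 = 0.1765 V
Step 2 — R_th: zero the source — replace V1 by a short circuit (node 2 merges into node 0) — and find the resistance seen between A (node 1) and B (node 0).
Reduce the network between node 1 (A) and node 0 (B) by series/parallel combination:
  Rp1 = R1 ‖ R2 (parallel, both between nodes 0 and 1) = 1/(1/500 + 1/10) = 9.804 Ω
R_th = 9.804 Ω

Final answer: V_th = 0.1765 V, R_th = 9.804 Ω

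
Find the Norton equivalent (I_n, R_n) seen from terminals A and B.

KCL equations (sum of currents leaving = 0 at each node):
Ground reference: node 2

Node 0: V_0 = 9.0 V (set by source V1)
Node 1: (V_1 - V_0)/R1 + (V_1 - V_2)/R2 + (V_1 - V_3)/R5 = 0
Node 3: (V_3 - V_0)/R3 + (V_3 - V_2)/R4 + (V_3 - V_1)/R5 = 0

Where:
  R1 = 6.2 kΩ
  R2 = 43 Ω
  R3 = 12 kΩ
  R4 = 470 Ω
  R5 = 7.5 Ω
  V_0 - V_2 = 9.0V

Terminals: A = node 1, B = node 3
Find the Thévenin equivalent first; then I_n = V_th/R_th and R_n = R_th.
Step 1 — V_th is the open-circuit voltage V_A - V_B (nothing connected across the terminals).
Nodal analysis, taking node 2 as the 0 V reference.
Source V1 fixes V_0 = 9 V.
KCL at each unknown node (sum of currents leaving = 0; resistances in Ω):
  Node 1: (V_1 - 9)/6200 + (V_1 - 0)/43 + (V_1 - V_3)/7.5 = 0
  Node 3: (V_3 - 9)/12000 + (V_3 - 0)/470 + (V_3 - V_1)/7.5 = 0
Collecting terms (coefficients in siemens):
  0.1568·V_1 - 0.1333·V_3 = 0.001452
  0.1355·V_3 - 0.1333·V_1 = 0.00075
Determinant D = (0.1568)(0.1355) - (-0.1333)(-0.1333) = 0.003469
V_1 = [(0.001452)(0.1355) - (-0.1333)(0.00075)]/D = 0.08555 V
V_3 = [(0.1568)(0.00075) - (0.001452)(-0.1333)]/D = 0.08969 V
V_th = V_1 - V_3 = 0.08555 - 0.08969 = -0.004138 V
Step 2 — R_th: zero the source — replace V1 by a short circuit (node 2 merges into node 0) — and find the resistance seen between A (node 1) and B (node 3).
Reduce the network between node 1 (A) and node 3 (B) by series/parallel combination:
  Rp1 = R1 ‖ R2 (parallel, both between nodes 0 and 1) = 1/(1/6200 + 1/43) = 42.7 Ω
  Rp2 = R3 ‖ R4 (parallel, both between nodes 0 and 3) = 1/(1/12000 + 1/470) = 452.3 Ω
  Rs1 = Rp1 + Rp2 (series, joined only at node 0) = 42.7 + 452.3 = 495 Ω
  Rp3 = R5 ‖ Rs1 (parallel, both between nodes 1 and 3) = 1/(1/7.5 + 1/495) = 7.388 Ω
R_th = 7.388 Ω
I_n = V_th/R_th = -0.004138/7.388 = -0.0005601 A, and R_n = R_th = 7.388 Ω

Final answer: I_n = -0.0005601 A, R_n = 7.388 Ω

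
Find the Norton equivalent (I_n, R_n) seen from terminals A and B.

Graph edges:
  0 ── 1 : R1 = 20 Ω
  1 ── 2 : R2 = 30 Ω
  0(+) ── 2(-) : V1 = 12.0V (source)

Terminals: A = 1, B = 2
Find the Thévenin equivalent first; then I_n = V_th/R_th and R_n = R_th.
Step 1 — V_th is the open-circuit voltage V_A - V_B (nothing connected across the terminals).
Nodal analysis, taking node 2 as the 0 V reference.
Source V1 fixes V_0 = 12 V.
KCL at each unknown node (sum of currents leaving = 0; resistances in Ω):
  Node 1: (V_1 - 12)/20 + (V_1 - 0)/30 = 0
Collecting terms: 0.08333 × V_1 = 0.6  =>  V_1 = 7.2 V
V_th = V_1 - V_2 = 7.2 - 0 = 7.2 V
Step 2 — R_th: zero the source — replace V1 by a short circuit (node 2 merges into node 0) — and find the resistance seen between A (node 1) and B (node 0).
Reduce the network between node 1 (A) and node 0 (B) by series/parallel combination:
  Rp1 = R1 ‖ R2 (parallel, both between nodes 0 and 1) = 1/(1/20 + 1/30) = 12 Ω
R_th = 12 Ω
I_n = V_th/R_th = 7.2/12 = 0.6 A, and R_n = R_th = 12 Ω

Final answer: I_n = 0.6 A, R_n = 12 Ω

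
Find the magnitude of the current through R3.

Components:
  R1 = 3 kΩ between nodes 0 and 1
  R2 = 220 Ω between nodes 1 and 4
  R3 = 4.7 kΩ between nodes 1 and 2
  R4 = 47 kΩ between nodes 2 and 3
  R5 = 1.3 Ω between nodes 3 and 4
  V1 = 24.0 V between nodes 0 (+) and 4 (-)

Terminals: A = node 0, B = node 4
Nodal analysis, taking node 4 as the 0 V reference.
Source V1 fixes V_0 = 24 V.
KCL at each unknown node (sum of currents leaving = 0; resistances in Ω):
  Node 1: (V_1 - 24)/3000 + (V_1 - 0)/220 + (V_1 - V_2)/4700 = 0
  Node 2: (V_2 - V_1)/4700 + (V_2 - V_3)/47000 = 0
  Node 3: (V_3 - V_2)/47000 + (V_3 - 0)/1.3 = 0
Collecting terms (coefficients in siemens):
  0.005092·V_1 - 0.0002128·V_2 = 0.008
  0.000234·V_2 - 0.0002128·V_1 - 0.00002128·V_3 = 0
  0.7693·V_3 - 0.00002128·V_2 = 0
Solving these 3 simultaneous equations (Gaussian elimination) gives:
  V_1 = 1.633 V, V_2 = 1.485 V, V_3 = 0.00004107 V
I_R3 = (V_1 - V_2)/R3 = (1.633 - 1.485)/4700 = 0.00003159 A
|I_R3| = 0.00003159 A

Final answer: |I_R3| = 3.159e-05 A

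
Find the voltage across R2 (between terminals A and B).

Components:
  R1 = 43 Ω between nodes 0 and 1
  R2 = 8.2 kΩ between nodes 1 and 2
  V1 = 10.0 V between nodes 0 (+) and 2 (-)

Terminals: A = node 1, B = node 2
R1 and R2 are in series across V1 (node 0 → node 1 → node 2), and the output A–B is taken across R2, so this is a voltage divider.
Series current: I = V1/(R1 + R2) = 10/(43 + 8200) = 10/8243 = 0.001213 A
V_R2 = I × R2 = V1 × R2/(R1 + R2) = 10 × 8200/8243 = 9.948 V

Final answer: 9.948 V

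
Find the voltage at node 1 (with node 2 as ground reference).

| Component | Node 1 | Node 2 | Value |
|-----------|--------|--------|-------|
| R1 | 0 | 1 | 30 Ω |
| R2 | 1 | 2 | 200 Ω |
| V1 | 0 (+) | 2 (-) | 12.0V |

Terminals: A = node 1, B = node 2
Nodal analysis, taking node 2 as the 0 V reference.
Source V1 fixes V_0 = 12 V.
KCL at each unknown node (sum of currents leaving = 0; resistances in Ω):
  Node 1: (V_1 - 12)/30 + (V_1 - 0)/200 = 0
Collecting terms: 0.03833 × V_1 = 0.4  =>  V_1 = 10.43 V
The requested potential is V_1 = 10.43 V.

Final answer: V_1 = 10.43 V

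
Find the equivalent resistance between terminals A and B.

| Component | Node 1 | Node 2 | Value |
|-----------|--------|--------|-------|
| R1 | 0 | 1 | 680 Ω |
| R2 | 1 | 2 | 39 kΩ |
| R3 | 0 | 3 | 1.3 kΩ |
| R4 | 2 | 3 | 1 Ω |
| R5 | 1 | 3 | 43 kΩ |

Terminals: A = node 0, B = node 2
The network is not a plain series/parallel combination. Inject a 1 A test current into terminal A (node 0) and return it from terminal B (node 2); then R_eq = V_A / (1 A).
Nodal analysis, taking node 2 as the 0 V reference.
Current source I_test pushes 1 A into node 0 and draws it out of node 2.
KCL at each unknown node (sum of currents leaving = 0; resistances in Ω):
  Node 0: (V_0 - V_1)/680 + (V_0 - V_3)/1300 - 1 = 0
  Node 1: (V_1 - V_0)/680 + (V_1 - 0)/39000 + (V_1 - V_3)/43000 = 0
  Node 3: (V_3 - V_0)/1300 + (V_3 - V_1)/43000 + (V_3 - 0)/1 = 0
Collecting terms (coefficients in siemens):
  0.00224·V_0 - 0.001471·V_1 - 0.0007692·V_3 = 1
  0.001519·V_1 - 0.001471·V_0 - 0.00002326·V_3 = 0
  1.001·V_3 - 0.0007692·V_0 - 0.00002326·V_1 = 0
Solving these 3 simultaneous equations (Gaussian elimination) gives:
  V_0 = 1226 V, V_1 = 1186 V, V_3 = 0.9696 V
R_eq = V_0 / 1 A = 1226 Ω = 1.226 kΩ

Final answer: 1.226 kΩ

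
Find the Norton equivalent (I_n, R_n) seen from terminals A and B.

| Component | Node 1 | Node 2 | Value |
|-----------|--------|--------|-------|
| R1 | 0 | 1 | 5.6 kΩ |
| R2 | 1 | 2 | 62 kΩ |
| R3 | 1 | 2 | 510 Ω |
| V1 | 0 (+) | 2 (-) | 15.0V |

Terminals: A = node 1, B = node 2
Find the Thévenin equivalent first; then I_n = V_th/R_th and R_n = R_th.
Step 1 — V_th is the open-circuit voltage V_A - V_B (nothing connected across the terminals).
Nodal analysis, taking node 2 as the 0 V reference.
Source V1 fixes V_0 = 15 V.
KCL at each unknown node (sum of currents leaving = 0; resistances in Ω):
  Node 1: (V_1 - 15)/5600 + (V_1 - 0)/62000 + (V_1 - 0)/510 = 0
Collecting terms: 0.002155 × V_1 = 0.002679  =>  V_1 = 1.243 V
V_th = V_1 - V_2 = 1.243 - 0 = 1.243 V
Step 2 — R_th: zero the source — replace V1 by a short circuit (node 2 merges into node 0) — and find the resistance seen between A (node 1) and B (node 0).
Reduce the network between node 1 (A) and node 0 (B) by series/parallel combination:
  Rp1 = R1 ‖ R2 ‖ R3 (parallel, all between nodes 0 and 1) = 1/(1/5600 + 1/62000 + 1/510) = 463.9 Ω
R_th = 463.9 Ω
I_n = V_th/R_th = 1.243/463.9 = 0.002679 A, and R_n = R_th = 463.9 Ω

Final answer: I_n = 0.002679 A, R_n = 463.9 Ω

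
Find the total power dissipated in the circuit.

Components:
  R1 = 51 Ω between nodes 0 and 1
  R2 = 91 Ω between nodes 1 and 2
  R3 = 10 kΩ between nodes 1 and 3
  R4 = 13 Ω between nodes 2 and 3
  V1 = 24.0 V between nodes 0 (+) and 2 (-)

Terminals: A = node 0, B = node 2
Nodal analysis, taking node 2 as the 0 V reference.
Source V1 fixes V_0 = 24 V.
KCL at each unknown node (sum of currents leaving = 0; resistances in Ω):
  Node 1: (V_1 - 24)/51 + (V_1 - 0)/91 + (V_1 - V_3)/10000 = 0
  Node 3: (V_3 - V_1)/10000 + (V_3 - 0)/13 = 0
Collecting terms (coefficients in siemens):
  0.0307·V_1 - 0.0001·V_3 = 0.4706
  0.07702·V_3 - 0.0001·V_1 = 0
Determinant D = (0.0307)(0.07702) - (-0.0001)(-0.0001) = 0.002364
V_1 = [(0.4706)(0.07702) - (-0.0001)(0)]/D = 15.33 V
V_3 = [(0.0307)(0) - (0.4706)(-0.0001)]/D = 0.0199 V
Power in each resistor, P = (ΔV)²/R:
  P_R1 = (24 - 15.33)²/51 = 1.474 W
  P_R2 = (15.33 - 0)²/91 = 2.583 W
  P_R3 = (15.33 - 0.0199)²/10000 = 0.02344 W
  P_R4 = (0 - 0.0199)²/13 = 0.00003047 W
P_total = P_R1 + P_R2 + P_R3 + P_R4 = 4.08 W

Final answer: 4.08 W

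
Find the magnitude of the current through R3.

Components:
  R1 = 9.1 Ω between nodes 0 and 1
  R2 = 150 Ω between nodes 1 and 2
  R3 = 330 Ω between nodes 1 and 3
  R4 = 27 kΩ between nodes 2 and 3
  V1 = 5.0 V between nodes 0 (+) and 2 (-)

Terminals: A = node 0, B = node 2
Nodal analysis, taking node 2 as the 0 V reference.
Source V1 fixes V_0 = 5 V.
KCL at each unknown node (sum of currents leaving = 0; resistances in Ω):
  Node 1: (V_1 - 5)/9.1 + (V_1 - 0)/150 + (V_1 - V_3)/330 = 0
  Node 3: (V_3 - V_1)/330 + (V_3 - 0)/27000 = 0
Collecting terms (coefficients in siemens):
  0.1196·V_1 - 0.00303·V_3 = 0.5495
  0.003067·V_3 - 0.00303·V_1 = 0
Determinant D = (0.1196)(0.003067) - (-0.00303)(-0.00303) = 0.0003576
V_1 = [(0.5495)(0.003067) - (-0.00303)(0)]/D = 4.713 V
V_3 = [(0.1196)(0) - (0.5495)(-0.00303)]/D = 4.656 V
I_R3 = (V_1 - V_3)/R3 = (4.713 - 4.656)/330 = 0.0001724 A
|I_R3| = 0.0001724 A

Final answer: |I_R3| = 0.0001724 A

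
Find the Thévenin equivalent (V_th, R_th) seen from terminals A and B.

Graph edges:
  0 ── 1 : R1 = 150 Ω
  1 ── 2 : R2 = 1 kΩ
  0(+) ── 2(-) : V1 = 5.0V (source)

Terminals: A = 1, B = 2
Step 1 — V_th is the open-circuit voltage V_A - V_B (nothing connected across the terminals).
Nodal analysis, taking node 2 as the 0 V reference.
Source V1 fixes V_0 = 5 V.
KCL at each unknown node (sum of currents leaving = 0; resistances in Ω):
  Node 1: (V_1 - 5)/150 + (V_1 - 0)/1000 = 0
Collecting terms: 0.007667 × V_1 = 0.03333  =>  V_1 = 4.348 V
V_th = V_1 - V_2 = 4.348 - 0 = 4.348 V
Step 2 — R_th: zero the source — replace V1 by a short circuit (node 2 merges into node 0) — and find the resistance seen between A (node 1) and B (node 0).
Reduce the network between node 1 (A) and node 0 (B) by series/parallel combination:
  Rp1 = R1 ‖ R2 (parallel, both between nodes 0 and 1) = 1/(1/150 + 1/1000) = 130.4 Ω
R_th = 130.4 Ω

Final answer: V_th = 4.348 V, R_th = 130.4 Ω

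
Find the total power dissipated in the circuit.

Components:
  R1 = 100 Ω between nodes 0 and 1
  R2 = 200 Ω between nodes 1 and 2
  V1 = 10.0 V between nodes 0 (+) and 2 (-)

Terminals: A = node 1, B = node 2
Nodal analysis, taking node 2 as the 0 V reference.
Source V1 fixes V_0 = 10 V.
KCL at each unknown node (sum of currents leaving = 0; resistances in Ω):
  Node 1: (V_1 - 10)/100 + (V_1 - 0)/200 = 0
Collecting terms: 0.015 × V_1 = 0.1  =>  V_1 = 6.667 V
Power in each resistor, P = (ΔV)²/R:
  P_R1 = (10 - 6.667)²/100 = 0.1111 W
  P_R2 = (6.667 - 0)²/200 = 0.2222 W
P_total = P_R1 + P_R2 = 0.3333 W

Final answer: 0.3333 W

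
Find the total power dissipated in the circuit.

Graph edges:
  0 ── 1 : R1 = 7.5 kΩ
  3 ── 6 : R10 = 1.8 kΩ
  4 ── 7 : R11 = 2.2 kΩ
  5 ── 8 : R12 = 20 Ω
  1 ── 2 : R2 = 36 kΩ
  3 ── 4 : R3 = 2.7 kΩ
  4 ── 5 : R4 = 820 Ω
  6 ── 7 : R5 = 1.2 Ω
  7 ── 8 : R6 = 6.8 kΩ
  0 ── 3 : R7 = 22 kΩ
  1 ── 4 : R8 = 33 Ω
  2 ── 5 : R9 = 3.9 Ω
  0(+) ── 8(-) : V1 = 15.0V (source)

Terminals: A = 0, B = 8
Nodal analysis, taking node 8 as the 0 V reference.
Source V1 fixes V_0 = 15 V.
KCL at each unknown node (sum of currents leaving = 0; resistances in Ω):
  Node 1: (V_1 - 15)/7500 + (V_1 - V_2)/36000 + (V_1 - V_4)/33 = 0
  Node 2: (V_2 - V_1)/36000 + (V_2 - V_5)/3.9 = 0
  Node 3: (V_3 - V_4)/2700 + (V_3 - 15)/22000 + (V_3 - V_6)/1800 = 0
  Node 4: (V_4 - V_3)/2700 + (V_4 - V_5)/820 + (V_4 - V_1)/33 + (V_4 - V_7)/2200 = 0
  Node 5: (V_5 - V_4)/820 + (V_5 - V_2)/3.9 + (V_5 - 0)/20 = 0
  Node 6: (V_6 - V_7)/1.2 + (V_6 - V_3)/1800 = 0
  Node 7: (V_7 - V_6)/1.2 + (V_7 - 0)/6800 + (V_7 - V_4)/2200 = 0
Collecting terms (coefficients in siemens):
  0.03046·V_1 - 0.00002778·V_2 - 0.0303·V_4 = 0.002
  0.2564·V_2 - 0.00002778·V_1 - 0.2564·V_5 = 0
  0.0009714·V_3 - 0.0003704·V_4 - 0.0005556·V_6 = 0.0006818
  0.03235·V_4 - 0.0303·V_1 - 0.0003704·V_3 - 0.00122·V_5 - 0.0004545·V_7 = 0
  0.3076·V_5 - 0.2564·V_2 - 0.00122·V_4 = 0
  0.8339·V_6 - 0.0005556·V_3 - 0.8333·V_7 = 0
  0.8339·V_7 - 0.0004545·V_4 - 0.8333·V_6 = 0
Solving these 7 simultaneous equations (Gaussian elimination) gives:
  V_1 = 1.758 V, V_2 = 0.04162 V, V_3 = 2.389 V, V_4 = 1.701 V
  V_5 = 0.04144 V, V_6 = 1.815 V, V_7 = 1.815 V
Power in each resistor, P = (ΔV)²/R:
  P_R1 = (15 - 1.758)²/7500 = 0.02338 W
  P_R2 = (1.758 - 0.04162)²/36000 = 0.00008183 W
  P_R3 = (2.389 - 1.701)²/2700 = 0.0001751 W
  P_R4 = (1.701 - 0.04144)²/820 = 0.00336 W
  P_R5 = (1.815 - 1.815)²/1.2 = 0.0000001218 W
  P_R6 = (1.815 - 0)²/6800 = 0.0004844 W
  P_R7 = (15 - 2.389)²/22000 = 0.007229 W
  P_R8 = (1.758 - 1.701)²/33 = 0.00009739 W
  P_R9 = (0.04162 - 0.04144)²/3.9 = 0.000000008865 W
  P_R10 = (2.389 - 1.815)²/1800 = 0.0001827 W
  P_R11 = (1.701 - 1.815)²/2200 = 0.000005875 W
  P_R12 = (0.04144 - 0)²/20 = 0.00008586 W
P_total = P_R1 + P_R2 + P_R3 + P_R4 + P_R5 + P_R6 + P_R7 + P_R8 + P_R9 + P_R10 + P_R11 + P_R12 = 0.03508 W

Final answer: 0.03508 W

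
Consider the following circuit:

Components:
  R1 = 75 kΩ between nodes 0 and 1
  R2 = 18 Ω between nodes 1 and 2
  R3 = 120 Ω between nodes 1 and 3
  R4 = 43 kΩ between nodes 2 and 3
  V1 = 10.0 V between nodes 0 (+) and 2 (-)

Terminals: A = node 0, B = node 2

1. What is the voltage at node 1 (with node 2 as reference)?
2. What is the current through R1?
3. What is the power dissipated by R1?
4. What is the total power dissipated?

Nodal analysis, taking node 2 as the 0 V reference.
Source V1 fixes V_0 = 10 V.
KCL at each unknown node (sum of currents leaving = 0; resistances in Ω):
  Node 1: (V_1 - 10)/75000 + (V_1 - 0)/18 + (V_1 - V_3)/120 = 0
  Node 3: (V_3 - V_1)/120 + (V_3 - 0)/43000 = 0
Collecting terms (coefficients in siemens):
  0.0639·V_1 - 0.008333·V_3 = 0.0001333
  0.008357·V_3 - 0.008333·V_1 = 0
Determinant D = (0.0639)(0.008357) - (-0.008333)(-0.008333) = 0.0004646
V_1 = [(0.0001333)(0.008357) - (-0.008333)(0)]/D = 0.002398 V
V_3 = [(0.0639)(0) - (0.0001333)(-0.008333)]/D = 0.002392 V
Part 1:
  Read off the nodal solution: V_1 = 0.002398 V
Part 2:
  I_R1 = (V_0 - V_1)/R1 = (10 - 0.002398)/75000 = 0.0001333 A
  Magnitude: I_R1 = 0.0001333 A
Part 3:
  I_R1 = (V_0 - V_1)/R1 = (10 - 0.002398)/75000 = 0.0001333 A
  P_R1 = I_R1² × R1 = (0.0001333)² × 75000 = 0.001333 W
Part 4:
  Power in each resistor, P = (ΔV)²/R:
    P_R1 = (10 - 0.002398)²/75000 = 0.001333 W
    P_R2 = (0.002398 - 0)²/18 = 0.0000003196 W
    P_R3 = (0.002398 - 0.002392)²/120 = 0.0000000000003713 W
    P_R4 = (0 - 0.002392)²/43000 = 0.000000000133 W
  P_total = P_R1 + P_R2 + P_R3 + P_R4 = 0.001333 W

Final answers:
1. V_1 = 0.002398 V
2. I_R1 = 0.0001333 A
3. P_R1 = 0.001333 W
4. P_total = 0.001333 W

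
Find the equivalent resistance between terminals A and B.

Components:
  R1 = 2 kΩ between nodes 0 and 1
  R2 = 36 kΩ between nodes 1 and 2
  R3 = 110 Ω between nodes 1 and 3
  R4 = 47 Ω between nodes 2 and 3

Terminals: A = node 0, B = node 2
Reduce the network between node 0 (A) and node 2 (B) by series/parallel combination:
  Rs1 = R3 + R4 (series, joined only at node 3) = 110 + 47 = 157 Ω
  Rp1 = R2 ‖ Rs1 (parallel, both between nodes 1 and 2) = 1/(1/36000 + 1/157) = 156.3 Ω
  Rs2 = R1 + Rp1 (series, joined only at node 1) = 2000 + 156.3 = 2156 Ω
R_eq = 2.156 kΩ

Final answer: 2.156 kΩ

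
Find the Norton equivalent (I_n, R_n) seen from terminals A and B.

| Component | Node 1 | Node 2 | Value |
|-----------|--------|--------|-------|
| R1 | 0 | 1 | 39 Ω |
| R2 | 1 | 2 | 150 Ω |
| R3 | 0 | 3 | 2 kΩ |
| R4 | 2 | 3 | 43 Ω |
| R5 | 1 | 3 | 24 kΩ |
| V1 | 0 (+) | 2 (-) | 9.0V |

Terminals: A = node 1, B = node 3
Find the Thévenin equivalent first; then I_n = V_th/R_th and R_n = R_th.
Step 1 — V_th is the open-circuit voltage V_A - V_B (nothing connected across the terminals).
Nodal analysis, taking node 2 as the 0 V reference.
Source V1 fixes V_0 = 9 V.
KCL at each unknown node (sum of currents leaving = 0; resistances in Ω):
  Node 1: (V_1 - 9)/39 + (V_1 - 0)/150 + (V_1 - V_3)/24000 = 0
  Node 3: (V_3 - 9)/2000 + (V_3 - 0)/43 + (V_3 - V_1)/24000 = 0
Collecting terms (coefficients in siemens):
  0.03235·V_1 - 0.00004167·V_3 = 0.2308
  0.0238·V_3 - 0.00004167·V_1 = 0.0045
Determinant D = (0.03235)(0.0238) - (-0.00004167)(-0.00004167) = 0.0007698
V_1 = [(0.2308)(0.0238) - (-0.00004167)(0.0045)]/D = 7.134 V
V_3 = [(0.03235)(0.0045) - (0.2308)(-0.00004167)]/D = 0.2016 V
V_th = V_1 - V_3 = 7.134 - 0.2016 = 6.932 V
Step 2 — R_th: zero the source — replace V1 by a short circuit (node 2 merges into node 0) — and find the resistance seen between A (node 1) and B (node 3).
Reduce the network between node 1 (A) and node 3 (B) by series/parallel combination:
  Rp1 = R1 ‖ R2 (parallel, both between nodes 0 and 1) = 1/(1/39 + 1/150) = 30.95 Ω
  Rp2 = R3 ‖ R4 (parallel, both between nodes 0 and 3) = 1/(1/2000 + 1/43) = 42.09 Ω
  Rs1 = Rp1 + Rp2 (series, joined only at node 0) = 30.95 + 42.09 = 73.05 Ω
  Rp3 = R5 ‖ Rs1 (parallel, both between nodes 1 and 3) = 1/(1/24000 + 1/73.05) = 72.83 Ω
R_th = 72.83 Ω
I_n = V_th/R_th = 6.932/72.83 = 0.09519 A, and R_n = R_th = 72.83 Ω

Final answer: I_n = 0.09519 A, R_n = 72.83 Ω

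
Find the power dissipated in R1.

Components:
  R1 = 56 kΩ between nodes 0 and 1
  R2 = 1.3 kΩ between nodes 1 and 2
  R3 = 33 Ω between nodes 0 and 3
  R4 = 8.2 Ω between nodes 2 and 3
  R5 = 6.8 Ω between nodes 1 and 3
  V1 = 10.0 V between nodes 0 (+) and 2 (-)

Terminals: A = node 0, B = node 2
Nodal analysis, taking node 2 as the 0 V reference.
Source V1 fixes V_0 = 10 V.
KCL at each unknown node (sum of currents leaving = 0; resistances in Ω):
  Node 1: (V_1 - 10)/56000 + (V_1 - 0)/1300 + (V_1 - V_3)/6.8 = 0
  Node 3: (V_3 - 10)/33 + (V_3 - 0)/8.2 + (V_3 - V_1)/6.8 = 0
Collecting terms (coefficients in siemens):
  0.1478·V_1 - 0.1471·V_3 = 0.0001786
  0.2993·V_3 - 0.1471·V_1 = 0.303
Determinant D = (0.1478)(0.2993) - (-0.1471)(-0.1471) = 0.02263
V_1 = [(0.0001786)(0.2993) - (-0.1471)(0.303)]/D = 1.972 V
V_3 = [(0.1478)(0.303) - (0.0001786)(-0.1471)]/D = 1.981 V
I_R1 = (V_0 - V_1)/R1 = (10 - 1.972)/56000 = 0.0001434 A
P_R1 = I_R1² × R1 = (0.0001434)² × 56000 = 0.001151 W

Final answer: 0.001151 W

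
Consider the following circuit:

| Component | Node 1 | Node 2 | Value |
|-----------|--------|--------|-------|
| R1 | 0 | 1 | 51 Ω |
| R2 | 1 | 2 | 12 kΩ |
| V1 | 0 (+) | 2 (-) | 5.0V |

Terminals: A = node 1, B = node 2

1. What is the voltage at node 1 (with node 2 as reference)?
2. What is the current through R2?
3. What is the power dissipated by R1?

Nodal analysis, taking node 2 as the 0 V reference.
Source V1 fixes V_0 = 5 V.
KCL at each unknown node (sum of currents leaving = 0; resistances in Ω):
  Node 1: (V_1 - 5)/51 + (V_1 - 0)/12000 = 0
Collecting terms: 0.01969 × V_1 = 0.09804  =>  V_1 = 4.979 V
Part 1:
  Read off the nodal solution: V_1 = 4.979 V
Part 2:
  I_R2 = (V_1 - V_2)/R2 = (4.979 - 0)/12000 = 0.0004149 A
  Magnitude: I_R2 = 0.0004149 A
Part 3:
  I_R1 = (V_0 - V_1)/R1 = (5 - 4.979)/51 = 0.0004149 A
  P_R1 = I_R1² × R1 = (0.0004149)² × 51 = 0.000008779 W

Final answers:
1. V_1 = 4.979 V
2. I_R2 = 0.0004149 A
3. P_R1 = 8.779e-06 W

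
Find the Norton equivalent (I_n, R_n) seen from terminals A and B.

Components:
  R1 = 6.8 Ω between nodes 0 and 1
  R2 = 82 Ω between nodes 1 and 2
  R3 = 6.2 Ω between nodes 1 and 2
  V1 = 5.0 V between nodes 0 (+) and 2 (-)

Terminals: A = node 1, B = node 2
Find the Thévenin equivalent first; then I_n = V_th/R_th and R_n = R_th.
Step 1 — V_th is the open-circuit voltage V_A - V_B (nothing connected across the terminals).
Nodal analysis, taking node 2 as the 0 V reference.
Source V1 fixes V_0 = 5 V.
KCL at each unknown node (sum of currents leaving = 0; resistances in Ω):
  Node 1: (V_1 - 5)/6.8 + (V_1 - 0)/82 + (V_1 - 0)/6.2 = 0
Collecting terms: 0.3205 × V_1 = 0.7353  =>  V_1 = 2.294 V
V_th = V_1 - V_2 = 2.294 - 0 = 2.294 V
Step 2 — R_th: zero the source — replace V1 by a short circuit (node 2 merges into node 0) — and find the resistance seen between A (node 1) and B (node 0).
Reduce the network between node 1 (A) and node 0 (B) by series/parallel combination:
  Rp1 = R1 ‖ R2 ‖ R3 (parallel, all between nodes 0 and 1) = 1/(1/6.8 + 1/82 + 1/6.2) = 3.12 Ω
R_th = 3.12 Ω
I_n = V_th/R_th = 2.294/3.12 = 0.7353 A, and R_n = R_th = 3.12 Ω

Final answer: I_n = 0.7353 A, R_n = 3.12 Ω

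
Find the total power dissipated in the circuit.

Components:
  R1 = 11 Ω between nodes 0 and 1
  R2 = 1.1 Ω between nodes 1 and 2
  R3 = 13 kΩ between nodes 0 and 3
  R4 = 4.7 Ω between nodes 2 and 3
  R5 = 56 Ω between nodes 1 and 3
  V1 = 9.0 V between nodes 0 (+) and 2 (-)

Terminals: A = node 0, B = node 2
Nodal analysis, taking node 2 as the 0 V reference.
Source V1 fixes V_0 = 9 V.
KCL at each unknown node (sum of currents leaving = 0; resistances in Ω):
  Node 1: (V_1 - 9)/11 + (V_1 - 0)/1.1 + (V_1 - V_3)/56 = 0
  Node 3: (V_3 - 9)/13000 + (V_3 - 0)/4.7 + (V_3 - V_1)/56 = 0
Collecting terms (coefficients in siemens):
  1.018·V_1 - 0.01786·V_3 = 0.8182
  0.2307·V_3 - 0.01786·V_1 = 0.0006923
Determinant D = (1.018)(0.2307) - (-0.01786)(-0.01786) = 0.2345
V_1 = [(0.8182)(0.2307) - (-0.01786)(0.0006923)]/D = 0.805 V
V_3 = [(1.018)(0.0006923) - (0.8182)(-0.01786)]/D = 0.06531 V
Power in each resistor, P = (ΔV)²/R:
  P_R1 = (9 - 0.805)²/11 = 6.105 W
  P_R2 = (0.805 - 0)²/1.1 = 0.5891 W
  P_R3 = (9 - 0.06531)²/13000 = 0.006141 W
  P_R4 = (0 - 0.06531)²/4.7 = 0.0009075 W
  P_R5 = (0.805 - 0.06531)²/56 = 0.00977 W
P_total = P_R1 + P_R2 + P_R3 + P_R4 + P_R5 = 6.711 W

Final answer: 6.711 W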